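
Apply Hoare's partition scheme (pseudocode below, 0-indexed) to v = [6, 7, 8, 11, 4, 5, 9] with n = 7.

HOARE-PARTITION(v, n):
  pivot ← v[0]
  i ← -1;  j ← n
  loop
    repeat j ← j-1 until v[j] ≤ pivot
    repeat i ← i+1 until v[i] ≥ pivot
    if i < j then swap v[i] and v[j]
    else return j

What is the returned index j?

pivot = v[0] = 6; i = -1, j = 7
j→5 (v[5]=5≤6), i→0 (v[0]=6≥6); i<j, swap → [5, 7, 8, 11, 4, 6, 9]
j→4 (v[4]=4≤6), i→1 (v[1]=7≥6); i<j, swap → [5, 4, 8, 11, 7, 6, 9]
j→1, i→2; i≥j, return j=1. v = [5, 4, 8, 11, 7, 6, 9]

1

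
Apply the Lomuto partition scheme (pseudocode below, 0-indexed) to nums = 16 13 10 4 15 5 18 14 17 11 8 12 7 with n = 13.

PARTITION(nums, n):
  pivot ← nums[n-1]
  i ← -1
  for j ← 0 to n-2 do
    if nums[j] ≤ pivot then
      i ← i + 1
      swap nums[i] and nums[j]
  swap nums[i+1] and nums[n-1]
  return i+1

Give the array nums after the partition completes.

4 5 7 16 15 13 18 14 17 11 8 12 10

pivot=7, i=-1
j=0: 16>7, skip
j=1: 13>7, skip
j=2: 10>7, skip
j=3: 4≤7, i=0, swap(0,3) ⇒ 4 13 10 16 15 5 18 14 17 11 8 12 7
j=4: 15>7, skip
j=5: 5≤7, i=1, swap(1,5) ⇒ 4 5 10 16 15 13 18 14 17 11 8 12 7
j=6: 18>7, skip
j=7: 14>7, skip
j=8: 17>7, skip
j=9: 11>7, skip
j=10: 8>7, skip
j=11: 12>7, skip
swap(2,12) ⇒ 4 5 7 16 15 13 18 14 17 11 8 12 10; return 2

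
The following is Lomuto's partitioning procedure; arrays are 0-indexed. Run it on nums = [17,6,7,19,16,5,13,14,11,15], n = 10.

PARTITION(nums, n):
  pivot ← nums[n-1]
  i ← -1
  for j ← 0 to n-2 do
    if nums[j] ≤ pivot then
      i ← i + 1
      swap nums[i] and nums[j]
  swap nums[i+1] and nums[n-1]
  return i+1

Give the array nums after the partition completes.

[6,7,5,13,14,11,15,16,17,19]

pivot = nums[9] = 15; i = -1
j=0: nums[0]=17 > 15 → no swap
j=1: nums[1]=6 ≤ 15 → i=0, swap nums[0],nums[1] → [6,17,7,19,16,5,13,14,11,15]
j=2: nums[2]=7 ≤ 15 → i=1, swap nums[1],nums[2] → [6,7,17,19,16,5,13,14,11,15]
j=3: nums[3]=19 > 15 → no swap
j=4: nums[4]=16 > 15 → no swap
j=5: nums[5]=5 ≤ 15 → i=2, swap nums[2],nums[5] → [6,7,5,19,16,17,13,14,11,15]
j=6: nums[6]=13 ≤ 15 → i=3, swap nums[3],nums[6] → [6,7,5,13,16,17,19,14,11,15]
j=7: nums[7]=14 ≤ 15 → i=4, swap nums[4],nums[7] → [6,7,5,13,14,17,19,16,11,15]
j=8: nums[8]=11 ≤ 15 → i=5, swap nums[5],nums[8] → [6,7,5,13,14,11,19,16,17,15]
final swap nums[6],nums[9] → [6,7,5,13,14,11,15,16,17,19]; return 6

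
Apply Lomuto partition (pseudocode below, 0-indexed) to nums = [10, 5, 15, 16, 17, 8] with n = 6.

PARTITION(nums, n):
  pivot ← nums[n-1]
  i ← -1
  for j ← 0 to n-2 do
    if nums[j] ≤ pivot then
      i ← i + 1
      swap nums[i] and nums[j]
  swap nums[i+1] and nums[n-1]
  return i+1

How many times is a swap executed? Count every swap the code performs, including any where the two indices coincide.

2

pivot = nums[5] = 8; i = -1
j=0: nums[0]=10 > 8 → no swap
j=1: nums[1]=5 ≤ 8 → i=0, swap nums[0],nums[1] → [5, 10, 15, 16, 17, 8]
j=2: nums[2]=15 > 8 → no swap
j=3: nums[3]=16 > 8 → no swap
j=4: nums[4]=17 > 8 → no swap
final swap nums[1],nums[5] → [5, 8, 15, 16, 17, 10]; return 1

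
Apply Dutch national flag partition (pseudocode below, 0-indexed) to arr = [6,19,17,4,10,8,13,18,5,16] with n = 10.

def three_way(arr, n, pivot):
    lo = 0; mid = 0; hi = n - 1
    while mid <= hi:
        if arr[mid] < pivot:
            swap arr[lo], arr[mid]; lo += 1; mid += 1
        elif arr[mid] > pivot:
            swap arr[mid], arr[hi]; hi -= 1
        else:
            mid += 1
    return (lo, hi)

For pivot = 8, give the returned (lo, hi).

lo=0 mid=0 hi=9
6<8: swap(0,0), lo=1 mid=1 ⇒ [6,19,17,4,10,8,13,18,5,16]
19>8: swap(1,9), hi=8 ⇒ [6,16,17,4,10,8,13,18,5,19]
16>8: swap(1,8), hi=7 ⇒ [6,5,17,4,10,8,13,18,16,19]
5<8: swap(1,1), lo=2 mid=2 ⇒ [6,5,17,4,10,8,13,18,16,19]
17>8: swap(2,7), hi=6 ⇒ [6,5,18,4,10,8,13,17,16,19]
18>8: swap(2,6), hi=5 ⇒ [6,5,13,4,10,8,18,17,16,19]
13>8: swap(2,5), hi=4 ⇒ [6,5,8,4,10,13,18,17,16,19]
8=8: mid=3
4<8: swap(2,3), lo=3 mid=4 ⇒ [6,5,4,8,10,13,18,17,16,19]
10>8: swap(4,4), hi=3 ⇒ [6,5,4,8,10,13,18,17,16,19]
done. lo=3 hi=3; arr=[6,5,4,8,10,13,18,17,16,19]

(3, 3)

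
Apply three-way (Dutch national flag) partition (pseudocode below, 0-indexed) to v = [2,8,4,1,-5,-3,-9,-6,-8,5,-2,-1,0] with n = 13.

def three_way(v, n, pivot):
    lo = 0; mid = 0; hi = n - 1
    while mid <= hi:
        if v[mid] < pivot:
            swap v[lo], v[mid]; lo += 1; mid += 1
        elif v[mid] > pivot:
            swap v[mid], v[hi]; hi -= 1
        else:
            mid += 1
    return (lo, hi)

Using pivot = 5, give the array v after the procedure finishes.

[2,0,4,1,-5,-3,-9,-6,-8,-2,-1,5,8]

lo=0 mid=0 hi=12
2<5: swap(0,0), lo=1 mid=1 ⇒ [2,8,4,1,-5,-3,-9,-6,-8,5,-2,-1,0]
8>5: swap(1,12), hi=11 ⇒ [2,0,4,1,-5,-3,-9,-6,-8,5,-2,-1,8]
0<5: swap(1,1), lo=2 mid=2 ⇒ [2,0,4,1,-5,-3,-9,-6,-8,5,-2,-1,8]
4<5: swap(2,2), lo=3 mid=3 ⇒ [2,0,4,1,-5,-3,-9,-6,-8,5,-2,-1,8]
1<5: swap(3,3), lo=4 mid=4 ⇒ [2,0,4,1,-5,-3,-9,-6,-8,5,-2,-1,8]
-5<5: swap(4,4), lo=5 mid=5 ⇒ [2,0,4,1,-5,-3,-9,-6,-8,5,-2,-1,8]
-3<5: swap(5,5), lo=6 mid=6 ⇒ [2,0,4,1,-5,-3,-9,-6,-8,5,-2,-1,8]
-9<5: swap(6,6), lo=7 mid=7 ⇒ [2,0,4,1,-5,-3,-9,-6,-8,5,-2,-1,8]
-6<5: swap(7,7), lo=8 mid=8 ⇒ [2,0,4,1,-5,-3,-9,-6,-8,5,-2,-1,8]
-8<5: swap(8,8), lo=9 mid=9 ⇒ [2,0,4,1,-5,-3,-9,-6,-8,5,-2,-1,8]
5=5: mid=10
-2<5: swap(9,10), lo=10 mid=11 ⇒ [2,0,4,1,-5,-3,-9,-6,-8,-2,5,-1,8]
-1<5: swap(10,11), lo=11 mid=12 ⇒ [2,0,4,1,-5,-3,-9,-6,-8,-2,-1,5,8]
done. lo=11 hi=11; v=[2,0,4,1,-5,-3,-9,-6,-8,-2,-1,5,8]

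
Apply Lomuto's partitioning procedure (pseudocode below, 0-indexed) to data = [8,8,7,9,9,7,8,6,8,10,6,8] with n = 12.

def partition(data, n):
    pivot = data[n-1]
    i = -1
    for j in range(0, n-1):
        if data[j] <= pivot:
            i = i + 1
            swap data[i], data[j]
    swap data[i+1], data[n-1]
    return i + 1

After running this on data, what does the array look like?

[8,8,7,7,8,6,8,6,8,10,9,9]

pivot = data[11] = 8; i = -1
j=0: data[0]=8 ≤ 8 → i=0, swap data[0],data[0] (no change) → [8,8,7,9,9,7,8,6,8,10,6,8]
j=1: data[1]=8 ≤ 8 → i=1, swap data[1],data[1] (no change) → [8,8,7,9,9,7,8,6,8,10,6,8]
j=2: data[2]=7 ≤ 8 → i=2, swap data[2],data[2] (no change) → [8,8,7,9,9,7,8,6,8,10,6,8]
j=3: data[3]=9 > 8 → no swap
j=4: data[4]=9 > 8 → no swap
j=5: data[5]=7 ≤ 8 → i=3, swap data[3],data[5] → [8,8,7,7,9,9,8,6,8,10,6,8]
j=6: data[6]=8 ≤ 8 → i=4, swap data[4],data[6] → [8,8,7,7,8,9,9,6,8,10,6,8]
j=7: data[7]=6 ≤ 8 → i=5, swap data[5],data[7] → [8,8,7,7,8,6,9,9,8,10,6,8]
j=8: data[8]=8 ≤ 8 → i=6, swap data[6],data[8] → [8,8,7,7,8,6,8,9,9,10,6,8]
j=9: data[9]=10 > 8 → no swap
j=10: data[10]=6 ≤ 8 → i=7, swap data[7],data[10] → [8,8,7,7,8,6,8,6,9,10,9,8]
final swap data[8],data[11] → [8,8,7,7,8,6,8,6,8,10,9,9]; return 8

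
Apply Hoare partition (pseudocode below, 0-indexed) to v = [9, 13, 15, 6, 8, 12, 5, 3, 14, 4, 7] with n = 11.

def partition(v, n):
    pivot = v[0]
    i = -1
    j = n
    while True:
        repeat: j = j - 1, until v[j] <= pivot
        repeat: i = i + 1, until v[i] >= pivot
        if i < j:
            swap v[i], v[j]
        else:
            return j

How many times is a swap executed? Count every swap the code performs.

pivot=9
j stops at 10 (7), i stops at 0 (9); swap ⇒ [7, 13, 15, 6, 8, 12, 5, 3, 14, 4, 9]
j stops at 9 (4), i stops at 1 (13); swap ⇒ [7, 4, 15, 6, 8, 12, 5, 3, 14, 13, 9]
j stops at 7 (3), i stops at 2 (15); swap ⇒ [7, 4, 3, 6, 8, 12, 5, 15, 14, 13, 9]
j stops at 6 (5), i stops at 5 (12); swap ⇒ [7, 4, 3, 6, 8, 5, 12, 15, 14, 13, 9]
j stops at 5, i stops at 6; i≥j ⇒ return 5. v=[7, 4, 3, 6, 8, 5, 12, 15, 14, 13, 9]

4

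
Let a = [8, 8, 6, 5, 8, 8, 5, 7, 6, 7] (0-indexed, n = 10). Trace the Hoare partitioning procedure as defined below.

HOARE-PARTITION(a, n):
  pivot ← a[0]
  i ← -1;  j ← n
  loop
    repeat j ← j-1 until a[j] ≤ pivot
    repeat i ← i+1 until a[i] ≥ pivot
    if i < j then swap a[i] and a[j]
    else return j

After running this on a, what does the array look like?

pivot=8
j stops at 9 (7), i stops at 0 (8); swap ⇒ [7, 8, 6, 5, 8, 8, 5, 7, 6, 8]
j stops at 8 (6), i stops at 1 (8); swap ⇒ [7, 6, 6, 5, 8, 8, 5, 7, 8, 8]
j stops at 7 (7), i stops at 4 (8); swap ⇒ [7, 6, 6, 5, 7, 8, 5, 8, 8, 8]
j stops at 6 (5), i stops at 5 (8); swap ⇒ [7, 6, 6, 5, 7, 5, 8, 8, 8, 8]
j stops at 5, i stops at 6; i≥j ⇒ return 5. a=[7, 6, 6, 5, 7, 5, 8, 8, 8, 8]

[7, 6, 6, 5, 7, 5, 8, 8, 8, 8]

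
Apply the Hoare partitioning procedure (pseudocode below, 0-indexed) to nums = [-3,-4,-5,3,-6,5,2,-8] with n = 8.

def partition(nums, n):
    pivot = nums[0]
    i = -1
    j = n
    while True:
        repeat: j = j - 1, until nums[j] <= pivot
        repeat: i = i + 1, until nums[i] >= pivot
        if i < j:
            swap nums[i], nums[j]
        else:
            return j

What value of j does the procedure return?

pivot = nums[0] = -3; i = -1, j = 8
j→7 (nums[7]=-8≤-3), i→0 (nums[0]=-3≥-3); i<j, swap → [-8,-4,-5,3,-6,5,2,-3]
j→4 (nums[4]=-6≤-3), i→3 (nums[3]=3≥-3); i<j, swap → [-8,-4,-5,-6,3,5,2,-3]
j→3, i→4; i≥j, return j=3. nums = [-8,-4,-5,-6,3,5,2,-3]

3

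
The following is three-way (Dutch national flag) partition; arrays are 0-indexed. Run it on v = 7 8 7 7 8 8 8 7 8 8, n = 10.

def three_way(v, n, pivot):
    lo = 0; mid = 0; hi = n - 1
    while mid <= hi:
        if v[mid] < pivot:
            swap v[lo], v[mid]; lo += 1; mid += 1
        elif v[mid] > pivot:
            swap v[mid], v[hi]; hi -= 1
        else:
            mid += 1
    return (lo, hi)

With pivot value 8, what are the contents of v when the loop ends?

7 7 7 7 8 8 8 8 8 8

pivot = 8; lo=0, mid=0, hi=9
v[mid]=7<8: swap v[0],v[0]; lo=1,mid=1 → 7 8 7 7 8 8 8 7 8 8
v[mid]=8=8: mid=2
v[mid]=7<8: swap v[1],v[2]; lo=2,mid=3 → 7 7 8 7 8 8 8 7 8 8
v[mid]=7<8: swap v[2],v[3]; lo=3,mid=4 → 7 7 7 8 8 8 8 7 8 8
v[mid]=8=8: mid=5
v[mid]=8=8: mid=6
v[mid]=8=8: mid=7
v[mid]=7<8: swap v[3],v[7]; lo=4,mid=8 → 7 7 7 7 8 8 8 8 8 8
v[mid]=8=8: mid=9
v[mid]=8=8: mid=10
end: lo=4, hi=9; v = 7 7 7 7 8 8 8 8 8 8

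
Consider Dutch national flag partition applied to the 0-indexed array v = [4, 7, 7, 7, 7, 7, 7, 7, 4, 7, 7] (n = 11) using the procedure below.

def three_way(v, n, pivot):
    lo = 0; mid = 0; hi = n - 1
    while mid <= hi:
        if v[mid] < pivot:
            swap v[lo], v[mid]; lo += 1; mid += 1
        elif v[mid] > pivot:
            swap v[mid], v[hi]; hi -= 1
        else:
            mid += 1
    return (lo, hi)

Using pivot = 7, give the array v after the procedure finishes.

pivot = 7; lo=0, mid=0, hi=10
v[mid]=4<7: swap v[0],v[0]; lo=1,mid=1 → [4, 7, 7, 7, 7, 7, 7, 7, 4, 7, 7]
v[mid]=7=7: mid=2
v[mid]=7=7: mid=3
v[mid]=7=7: mid=4
v[mid]=7=7: mid=5
v[mid]=7=7: mid=6
v[mid]=7=7: mid=7
v[mid]=7=7: mid=8
v[mid]=4<7: swap v[1],v[8]; lo=2,mid=9 → [4, 4, 7, 7, 7, 7, 7, 7, 7, 7, 7]
v[mid]=7=7: mid=10
v[mid]=7=7: mid=11
end: lo=2, hi=10; v = [4, 4, 7, 7, 7, 7, 7, 7, 7, 7, 7]

[4, 4, 7, 7, 7, 7, 7, 7, 7, 7, 7]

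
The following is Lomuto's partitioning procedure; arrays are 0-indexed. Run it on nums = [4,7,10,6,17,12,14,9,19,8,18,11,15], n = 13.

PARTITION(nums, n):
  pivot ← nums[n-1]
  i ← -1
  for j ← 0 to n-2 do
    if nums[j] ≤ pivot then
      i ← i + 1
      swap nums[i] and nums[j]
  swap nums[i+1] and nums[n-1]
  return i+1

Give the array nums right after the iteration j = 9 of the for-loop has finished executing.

pivot=15, i=-1
j=0: 4≤15, i=0, swap(0,0) ⇒ [4,7,10,6,17,12,14,9,19,8,18,11,15]
j=1: 7≤15, i=1, swap(1,1) ⇒ [4,7,10,6,17,12,14,9,19,8,18,11,15]
j=2: 10≤15, i=2, swap(2,2) ⇒ [4,7,10,6,17,12,14,9,19,8,18,11,15]
j=3: 6≤15, i=3, swap(3,3) ⇒ [4,7,10,6,17,12,14,9,19,8,18,11,15]
j=4: 17>15, skip
j=5: 12≤15, i=4, swap(4,5) ⇒ [4,7,10,6,12,17,14,9,19,8,18,11,15]
j=6: 14≤15, i=5, swap(5,6) ⇒ [4,7,10,6,12,14,17,9,19,8,18,11,15]
j=7: 9≤15, i=6, swap(6,7) ⇒ [4,7,10,6,12,14,9,17,19,8,18,11,15]
j=8: 19>15, skip
j=9: 8≤15, i=7, swap(7,9) ⇒ [4,7,10,6,12,14,9,8,19,17,18,11,15]
(after j=9) nums = [4,7,10,6,12,14,9,8,19,17,18,11,15]

[4,7,10,6,12,14,9,8,19,17,18,11,15]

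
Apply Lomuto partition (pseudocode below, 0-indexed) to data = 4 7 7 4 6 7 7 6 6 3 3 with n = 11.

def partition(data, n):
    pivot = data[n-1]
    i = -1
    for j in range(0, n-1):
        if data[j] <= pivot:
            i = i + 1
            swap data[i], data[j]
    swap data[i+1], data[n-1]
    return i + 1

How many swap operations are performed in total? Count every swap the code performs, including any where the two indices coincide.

pivot = data[10] = 3; i = -1
j=0: data[0]=4 > 3 → no swap
j=1: data[1]=7 > 3 → no swap
j=2: data[2]=7 > 3 → no swap
j=3: data[3]=4 > 3 → no swap
j=4: data[4]=6 > 3 → no swap
j=5: data[5]=7 > 3 → no swap
j=6: data[6]=7 > 3 → no swap
j=7: data[7]=6 > 3 → no swap
j=8: data[8]=6 > 3 → no swap
j=9: data[9]=3 ≤ 3 → i=0, swap data[0],data[9] → 3 7 7 4 6 7 7 6 6 4 3
final swap data[1],data[10] → 3 3 7 4 6 7 7 6 6 4 7; return 1

2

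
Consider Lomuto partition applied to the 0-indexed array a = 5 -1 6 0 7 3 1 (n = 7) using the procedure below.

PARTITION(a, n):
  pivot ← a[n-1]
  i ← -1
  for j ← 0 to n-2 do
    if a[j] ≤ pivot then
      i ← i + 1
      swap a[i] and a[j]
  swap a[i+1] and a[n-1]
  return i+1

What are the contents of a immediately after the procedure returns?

pivot=1, i=-1
j=0: 5>1, skip
j=1: -1≤1, i=0, swap(0,1) ⇒ -1 5 6 0 7 3 1
j=2: 6>1, skip
j=3: 0≤1, i=1, swap(1,3) ⇒ -1 0 6 5 7 3 1
j=4: 7>1, skip
j=5: 3>1, skip
swap(2,6) ⇒ -1 0 1 5 7 3 6; return 2

-1 0 1 5 7 3 6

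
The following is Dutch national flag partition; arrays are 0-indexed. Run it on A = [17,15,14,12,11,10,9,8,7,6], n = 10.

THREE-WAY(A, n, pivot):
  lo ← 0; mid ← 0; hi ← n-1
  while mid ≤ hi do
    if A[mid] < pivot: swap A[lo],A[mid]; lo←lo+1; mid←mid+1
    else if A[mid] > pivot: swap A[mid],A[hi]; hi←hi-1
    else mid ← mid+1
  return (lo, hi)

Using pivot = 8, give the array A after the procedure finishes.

lo=0 mid=0 hi=9
17>8: swap(0,9), hi=8 ⇒ [6,15,14,12,11,10,9,8,7,17]
6<8: swap(0,0), lo=1 mid=1 ⇒ [6,15,14,12,11,10,9,8,7,17]
15>8: swap(1,8), hi=7 ⇒ [6,7,14,12,11,10,9,8,15,17]
7<8: swap(1,1), lo=2 mid=2 ⇒ [6,7,14,12,11,10,9,8,15,17]
14>8: swap(2,7), hi=6 ⇒ [6,7,8,12,11,10,9,14,15,17]
8=8: mid=3
12>8: swap(3,6), hi=5 ⇒ [6,7,8,9,11,10,12,14,15,17]
9>8: swap(3,5), hi=4 ⇒ [6,7,8,10,11,9,12,14,15,17]
10>8: swap(3,4), hi=3 ⇒ [6,7,8,11,10,9,12,14,15,17]
11>8: swap(3,3), hi=2 ⇒ [6,7,8,11,10,9,12,14,15,17]
done. lo=2 hi=2; A=[6,7,8,11,10,9,12,14,15,17]

[6,7,8,11,10,9,12,14,15,17]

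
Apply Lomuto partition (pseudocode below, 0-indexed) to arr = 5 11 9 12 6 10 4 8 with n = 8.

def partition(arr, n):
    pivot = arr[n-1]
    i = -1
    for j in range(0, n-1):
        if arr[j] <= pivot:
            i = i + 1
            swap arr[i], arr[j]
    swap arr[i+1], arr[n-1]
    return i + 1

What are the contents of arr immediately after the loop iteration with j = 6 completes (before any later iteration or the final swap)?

pivot=8, i=-1
j=0: 5≤8, i=0, swap(0,0) ⇒ 5 11 9 12 6 10 4 8
j=1: 11>8, skip
j=2: 9>8, skip
j=3: 12>8, skip
j=4: 6≤8, i=1, swap(1,4) ⇒ 5 6 9 12 11 10 4 8
j=5: 10>8, skip
j=6: 4≤8, i=2, swap(2,6) ⇒ 5 6 4 12 11 10 9 8
(after j=6) arr = 5 6 4 12 11 10 9 8

5 6 4 12 11 10 9 8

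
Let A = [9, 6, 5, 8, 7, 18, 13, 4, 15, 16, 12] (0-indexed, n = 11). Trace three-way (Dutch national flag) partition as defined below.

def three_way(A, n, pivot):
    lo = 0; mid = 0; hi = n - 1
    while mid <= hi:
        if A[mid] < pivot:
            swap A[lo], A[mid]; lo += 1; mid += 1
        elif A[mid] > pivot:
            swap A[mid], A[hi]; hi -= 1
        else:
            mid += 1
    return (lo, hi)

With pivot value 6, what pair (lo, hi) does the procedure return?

(2, 2)

lo=0 mid=0 hi=10
9>6: swap(0,10), hi=9 ⇒ [12, 6, 5, 8, 7, 18, 13, 4, 15, 16, 9]
12>6: swap(0,9), hi=8 ⇒ [16, 6, 5, 8, 7, 18, 13, 4, 15, 12, 9]
16>6: swap(0,8), hi=7 ⇒ [15, 6, 5, 8, 7, 18, 13, 4, 16, 12, 9]
15>6: swap(0,7), hi=6 ⇒ [4, 6, 5, 8, 7, 18, 13, 15, 16, 12, 9]
4<6: swap(0,0), lo=1 mid=1 ⇒ [4, 6, 5, 8, 7, 18, 13, 15, 16, 12, 9]
6=6: mid=2
5<6: swap(1,2), lo=2 mid=3 ⇒ [4, 5, 6, 8, 7, 18, 13, 15, 16, 12, 9]
8>6: swap(3,6), hi=5 ⇒ [4, 5, 6, 13, 7, 18, 8, 15, 16, 12, 9]
13>6: swap(3,5), hi=4 ⇒ [4, 5, 6, 18, 7, 13, 8, 15, 16, 12, 9]
18>6: swap(3,4), hi=3 ⇒ [4, 5, 6, 7, 18, 13, 8, 15, 16, 12, 9]
7>6: swap(3,3), hi=2 ⇒ [4, 5, 6, 7, 18, 13, 8, 15, 16, 12, 9]
done. lo=2 hi=2; A=[4, 5, 6, 7, 18, 13, 8, 15, 16, 12, 9]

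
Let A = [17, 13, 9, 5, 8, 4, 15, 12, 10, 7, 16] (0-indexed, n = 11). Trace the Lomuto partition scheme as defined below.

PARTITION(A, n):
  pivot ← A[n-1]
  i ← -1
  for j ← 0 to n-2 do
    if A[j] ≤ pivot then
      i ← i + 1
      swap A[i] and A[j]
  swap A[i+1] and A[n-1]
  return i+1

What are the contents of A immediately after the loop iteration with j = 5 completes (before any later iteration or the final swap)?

[13, 9, 5, 8, 4, 17, 15, 12, 10, 7, 16]

pivot=16, i=-1
j=0: 17>16, skip
j=1: 13≤16, i=0, swap(0,1) ⇒ [13, 17, 9, 5, 8, 4, 15, 12, 10, 7, 16]
j=2: 9≤16, i=1, swap(1,2) ⇒ [13, 9, 17, 5, 8, 4, 15, 12, 10, 7, 16]
j=3: 5≤16, i=2, swap(2,3) ⇒ [13, 9, 5, 17, 8, 4, 15, 12, 10, 7, 16]
j=4: 8≤16, i=3, swap(3,4) ⇒ [13, 9, 5, 8, 17, 4, 15, 12, 10, 7, 16]
j=5: 4≤16, i=4, swap(4,5) ⇒ [13, 9, 5, 8, 4, 17, 15, 12, 10, 7, 16]
(after j=5) A = [13, 9, 5, 8, 4, 17, 15, 12, 10, 7, 16]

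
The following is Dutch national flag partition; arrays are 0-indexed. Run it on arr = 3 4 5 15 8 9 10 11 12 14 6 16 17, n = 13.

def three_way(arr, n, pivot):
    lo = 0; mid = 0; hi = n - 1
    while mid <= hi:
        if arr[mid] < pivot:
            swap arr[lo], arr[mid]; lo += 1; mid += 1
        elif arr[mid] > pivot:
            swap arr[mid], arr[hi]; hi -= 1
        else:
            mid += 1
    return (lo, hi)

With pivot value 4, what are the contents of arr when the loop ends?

pivot = 4; lo=0, mid=0, hi=12
arr[mid]=3<4: swap arr[0],arr[0]; lo=1,mid=1 → 3 4 5 15 8 9 10 11 12 14 6 16 17
arr[mid]=4=4: mid=2
arr[mid]=5>4: swap arr[2],arr[12]; hi=11 → 3 4 17 15 8 9 10 11 12 14 6 16 5
arr[mid]=17>4: swap arr[2],arr[11]; hi=10 → 3 4 16 15 8 9 10 11 12 14 6 17 5
arr[mid]=16>4: swap arr[2],arr[10]; hi=9 → 3 4 6 15 8 9 10 11 12 14 16 17 5
arr[mid]=6>4: swap arr[2],arr[9]; hi=8 → 3 4 14 15 8 9 10 11 12 6 16 17 5
arr[mid]=14>4: swap arr[2],arr[8]; hi=7 → 3 4 12 15 8 9 10 11 14 6 16 17 5
arr[mid]=12>4: swap arr[2],arr[7]; hi=6 → 3 4 11 15 8 9 10 12 14 6 16 17 5
arr[mid]=11>4: swap arr[2],arr[6]; hi=5 → 3 4 10 15 8 9 11 12 14 6 16 17 5
arr[mid]=10>4: swap arr[2],arr[5]; hi=4 → 3 4 9 15 8 10 11 12 14 6 16 17 5
arr[mid]=9>4: swap arr[2],arr[4]; hi=3 → 3 4 8 15 9 10 11 12 14 6 16 17 5
arr[mid]=8>4: swap arr[2],arr[3]; hi=2 → 3 4 15 8 9 10 11 12 14 6 16 17 5
arr[mid]=15>4: swap arr[2],arr[2]; hi=1 → 3 4 15 8 9 10 11 12 14 6 16 17 5
end: lo=1, hi=1; arr = 3 4 15 8 9 10 11 12 14 6 16 17 5

3 4 15 8 9 10 11 12 14 6 16 17 5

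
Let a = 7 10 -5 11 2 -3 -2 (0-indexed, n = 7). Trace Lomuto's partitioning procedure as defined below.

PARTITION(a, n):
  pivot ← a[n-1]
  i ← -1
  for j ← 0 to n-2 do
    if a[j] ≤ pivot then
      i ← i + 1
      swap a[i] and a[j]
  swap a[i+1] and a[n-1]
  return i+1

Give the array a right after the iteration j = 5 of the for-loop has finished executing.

-5 -3 7 11 2 10 -2

pivot = a[6] = -2; i = -1
j=0: a[0]=7 > -2 → no swap
j=1: a[1]=10 > -2 → no swap
j=2: a[2]=-5 ≤ -2 → i=0, swap a[0],a[2] → -5 10 7 11 2 -3 -2
j=3: a[3]=11 > -2 → no swap
j=4: a[4]=2 > -2 → no swap
j=5: a[5]=-3 ≤ -2 → i=1, swap a[1],a[5] → -5 -3 7 11 2 10 -2
(after j=5) a = -5 -3 7 11 2 10 -2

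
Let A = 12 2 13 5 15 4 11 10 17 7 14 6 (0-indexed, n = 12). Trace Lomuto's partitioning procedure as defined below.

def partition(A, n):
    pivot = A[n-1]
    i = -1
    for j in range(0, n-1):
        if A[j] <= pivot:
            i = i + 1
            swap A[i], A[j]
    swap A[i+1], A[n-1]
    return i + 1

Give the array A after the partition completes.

pivot = A[11] = 6; i = -1
j=0: A[0]=12 > 6 → no swap
j=1: A[1]=2 ≤ 6 → i=0, swap A[0],A[1] → 2 12 13 5 15 4 11 10 17 7 14 6
j=2: A[2]=13 > 6 → no swap
j=3: A[3]=5 ≤ 6 → i=1, swap A[1],A[3] → 2 5 13 12 15 4 11 10 17 7 14 6
j=4: A[4]=15 > 6 → no swap
j=5: A[5]=4 ≤ 6 → i=2, swap A[2],A[5] → 2 5 4 12 15 13 11 10 17 7 14 6
j=6: A[6]=11 > 6 → no swap
j=7: A[7]=10 > 6 → no swap
j=8: A[8]=17 > 6 → no swap
j=9: A[9]=7 > 6 → no swap
j=10: A[10]=14 > 6 → no swap
final swap A[3],A[11] → 2 5 4 6 15 13 11 10 17 7 14 12; return 3

2 5 4 6 15 13 11 10 17 7 14 12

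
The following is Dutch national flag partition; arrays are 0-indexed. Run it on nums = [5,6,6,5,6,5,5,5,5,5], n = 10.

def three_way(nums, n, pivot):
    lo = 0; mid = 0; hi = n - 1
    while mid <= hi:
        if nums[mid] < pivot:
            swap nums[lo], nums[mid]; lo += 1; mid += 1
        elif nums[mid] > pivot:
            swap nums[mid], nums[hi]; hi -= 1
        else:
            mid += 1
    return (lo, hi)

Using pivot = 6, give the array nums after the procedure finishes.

lo=0 mid=0 hi=9
5<6: swap(0,0), lo=1 mid=1 ⇒ [5,6,6,5,6,5,5,5,5,5]
6=6: mid=2
6=6: mid=3
5<6: swap(1,3), lo=2 mid=4 ⇒ [5,5,6,6,6,5,5,5,5,5]
6=6: mid=5
5<6: swap(2,5), lo=3 mid=6 ⇒ [5,5,5,6,6,6,5,5,5,5]
5<6: swap(3,6), lo=4 mid=7 ⇒ [5,5,5,5,6,6,6,5,5,5]
5<6: swap(4,7), lo=5 mid=8 ⇒ [5,5,5,5,5,6,6,6,5,5]
5<6: swap(5,8), lo=6 mid=9 ⇒ [5,5,5,5,5,5,6,6,6,5]
5<6: swap(6,9), lo=7 mid=10 ⇒ [5,5,5,5,5,5,5,6,6,6]
done. lo=7 hi=9; nums=[5,5,5,5,5,5,5,6,6,6]

[5,5,5,5,5,5,5,6,6,6]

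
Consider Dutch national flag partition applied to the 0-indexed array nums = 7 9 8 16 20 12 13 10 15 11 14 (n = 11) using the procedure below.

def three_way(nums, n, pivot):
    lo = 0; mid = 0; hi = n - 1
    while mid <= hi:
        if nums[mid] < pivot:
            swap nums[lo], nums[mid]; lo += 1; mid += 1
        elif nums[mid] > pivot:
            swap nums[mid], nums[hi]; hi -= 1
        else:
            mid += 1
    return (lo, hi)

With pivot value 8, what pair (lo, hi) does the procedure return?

(1, 1)

pivot = 8; lo=0, mid=0, hi=10
nums[mid]=7<8: swap nums[0],nums[0]; lo=1,mid=1 → 7 9 8 16 20 12 13 10 15 11 14
nums[mid]=9>8: swap nums[1],nums[10]; hi=9 → 7 14 8 16 20 12 13 10 15 11 9
nums[mid]=14>8: swap nums[1],nums[9]; hi=8 → 7 11 8 16 20 12 13 10 15 14 9
nums[mid]=11>8: swap nums[1],nums[8]; hi=7 → 7 15 8 16 20 12 13 10 11 14 9
nums[mid]=15>8: swap nums[1],nums[7]; hi=6 → 7 10 8 16 20 12 13 15 11 14 9
nums[mid]=10>8: swap nums[1],nums[6]; hi=5 → 7 13 8 16 20 12 10 15 11 14 9
nums[mid]=13>8: swap nums[1],nums[5]; hi=4 → 7 12 8 16 20 13 10 15 11 14 9
nums[mid]=12>8: swap nums[1],nums[4]; hi=3 → 7 20 8 16 12 13 10 15 11 14 9
nums[mid]=20>8: swap nums[1],nums[3]; hi=2 → 7 16 8 20 12 13 10 15 11 14 9
nums[mid]=16>8: swap nums[1],nums[2]; hi=1 → 7 8 16 20 12 13 10 15 11 14 9
nums[mid]=8=8: mid=2
end: lo=1, hi=1; nums = 7 8 16 20 12 13 10 15 11 14 9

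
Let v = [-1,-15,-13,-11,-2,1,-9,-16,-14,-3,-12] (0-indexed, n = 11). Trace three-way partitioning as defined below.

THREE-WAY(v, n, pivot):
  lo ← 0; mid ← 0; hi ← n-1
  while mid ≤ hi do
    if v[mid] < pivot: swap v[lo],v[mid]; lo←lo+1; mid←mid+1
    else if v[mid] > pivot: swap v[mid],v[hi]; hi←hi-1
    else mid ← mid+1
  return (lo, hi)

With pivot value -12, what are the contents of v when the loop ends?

[-15,-13,-14,-16,-12,-9,1,-2,-3,-11,-1]

pivot = -12; lo=0, mid=0, hi=10
v[mid]=-1>-12: swap v[0],v[10]; hi=9 → [-12,-15,-13,-11,-2,1,-9,-16,-14,-3,-1]
v[mid]=-12=-12: mid=1
v[mid]=-15<-12: swap v[0],v[1]; lo=1,mid=2 → [-15,-12,-13,-11,-2,1,-9,-16,-14,-3,-1]
v[mid]=-13<-12: swap v[1],v[2]; lo=2,mid=3 → [-15,-13,-12,-11,-2,1,-9,-16,-14,-3,-1]
v[mid]=-11>-12: swap v[3],v[9]; hi=8 → [-15,-13,-12,-3,-2,1,-9,-16,-14,-11,-1]
v[mid]=-3>-12: swap v[3],v[8]; hi=7 → [-15,-13,-12,-14,-2,1,-9,-16,-3,-11,-1]
v[mid]=-14<-12: swap v[2],v[3]; lo=3,mid=4 → [-15,-13,-14,-12,-2,1,-9,-16,-3,-11,-1]
v[mid]=-2>-12: swap v[4],v[7]; hi=6 → [-15,-13,-14,-12,-16,1,-9,-2,-3,-11,-1]
v[mid]=-16<-12: swap v[3],v[4]; lo=4,mid=5 → [-15,-13,-14,-16,-12,1,-9,-2,-3,-11,-1]
v[mid]=1>-12: swap v[5],v[6]; hi=5 → [-15,-13,-14,-16,-12,-9,1,-2,-3,-11,-1]
v[mid]=-9>-12: swap v[5],v[5]; hi=4 → [-15,-13,-14,-16,-12,-9,1,-2,-3,-11,-1]
end: lo=4, hi=4; v = [-15,-13,-14,-16,-12,-9,1,-2,-3,-11,-1]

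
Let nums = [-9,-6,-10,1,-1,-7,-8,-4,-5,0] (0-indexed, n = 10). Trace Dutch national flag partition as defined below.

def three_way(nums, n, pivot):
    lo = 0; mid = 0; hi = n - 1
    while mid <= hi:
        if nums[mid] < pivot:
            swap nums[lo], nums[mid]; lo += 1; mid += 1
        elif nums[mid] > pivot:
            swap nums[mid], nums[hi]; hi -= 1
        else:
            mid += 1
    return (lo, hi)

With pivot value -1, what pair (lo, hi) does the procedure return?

(7, 7)

lo=0 mid=0 hi=9
-9<-1: swap(0,0), lo=1 mid=1 ⇒ [-9,-6,-10,1,-1,-7,-8,-4,-5,0]
-6<-1: swap(1,1), lo=2 mid=2 ⇒ [-9,-6,-10,1,-1,-7,-8,-4,-5,0]
-10<-1: swap(2,2), lo=3 mid=3 ⇒ [-9,-6,-10,1,-1,-7,-8,-4,-5,0]
1>-1: swap(3,9), hi=8 ⇒ [-9,-6,-10,0,-1,-7,-8,-4,-5,1]
0>-1: swap(3,8), hi=7 ⇒ [-9,-6,-10,-5,-1,-7,-8,-4,0,1]
-5<-1: swap(3,3), lo=4 mid=4 ⇒ [-9,-6,-10,-5,-1,-7,-8,-4,0,1]
-1=-1: mid=5
-7<-1: swap(4,5), lo=5 mid=6 ⇒ [-9,-6,-10,-5,-7,-1,-8,-4,0,1]
-8<-1: swap(5,6), lo=6 mid=7 ⇒ [-9,-6,-10,-5,-7,-8,-1,-4,0,1]
-4<-1: swap(6,7), lo=7 mid=8 ⇒ [-9,-6,-10,-5,-7,-8,-4,-1,0,1]
done. lo=7 hi=7; nums=[-9,-6,-10,-5,-7,-8,-4,-1,0,1]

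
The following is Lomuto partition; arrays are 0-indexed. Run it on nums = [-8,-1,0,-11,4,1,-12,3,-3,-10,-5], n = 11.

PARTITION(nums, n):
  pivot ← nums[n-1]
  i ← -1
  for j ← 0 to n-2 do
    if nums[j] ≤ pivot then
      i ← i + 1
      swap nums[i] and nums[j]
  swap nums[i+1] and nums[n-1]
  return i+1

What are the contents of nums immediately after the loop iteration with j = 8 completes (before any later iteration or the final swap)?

pivot=-5, i=-1
j=0: -8≤-5, i=0, swap(0,0) ⇒ [-8,-1,0,-11,4,1,-12,3,-3,-10,-5]
j=1: -1>-5, skip
j=2: 0>-5, skip
j=3: -11≤-5, i=1, swap(1,3) ⇒ [-8,-11,0,-1,4,1,-12,3,-3,-10,-5]
j=4: 4>-5, skip
j=5: 1>-5, skip
j=6: -12≤-5, i=2, swap(2,6) ⇒ [-8,-11,-12,-1,4,1,0,3,-3,-10,-5]
j=7: 3>-5, skip
j=8: -3>-5, skip
(after j=8) nums = [-8,-11,-12,-1,4,1,0,3,-3,-10,-5]

[-8,-11,-12,-1,4,1,0,3,-3,-10,-5]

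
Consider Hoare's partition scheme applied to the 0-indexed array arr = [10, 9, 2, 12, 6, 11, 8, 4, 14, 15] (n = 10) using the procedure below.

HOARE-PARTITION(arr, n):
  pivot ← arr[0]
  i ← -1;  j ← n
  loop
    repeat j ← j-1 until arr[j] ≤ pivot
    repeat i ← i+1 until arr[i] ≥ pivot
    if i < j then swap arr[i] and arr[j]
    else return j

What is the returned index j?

4

pivot=10
j stops at 7 (4), i stops at 0 (10); swap ⇒ [4, 9, 2, 12, 6, 11, 8, 10, 14, 15]
j stops at 6 (8), i stops at 3 (12); swap ⇒ [4, 9, 2, 8, 6, 11, 12, 10, 14, 15]
j stops at 4, i stops at 5; i≥j ⇒ return 4. arr=[4, 9, 2, 8, 6, 11, 12, 10, 14, 15]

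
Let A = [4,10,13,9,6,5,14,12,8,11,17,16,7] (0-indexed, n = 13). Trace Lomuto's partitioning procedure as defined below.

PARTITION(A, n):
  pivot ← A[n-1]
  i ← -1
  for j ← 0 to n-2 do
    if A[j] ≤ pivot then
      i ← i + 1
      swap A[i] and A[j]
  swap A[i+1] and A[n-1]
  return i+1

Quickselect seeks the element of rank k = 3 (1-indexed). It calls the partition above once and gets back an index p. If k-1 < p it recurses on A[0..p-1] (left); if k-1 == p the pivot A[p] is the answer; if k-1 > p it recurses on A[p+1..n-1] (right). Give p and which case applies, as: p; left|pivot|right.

3; left

pivot = A[12] = 7; i = -1
j=0: A[0]=4 ≤ 7 → i=0, swap A[0],A[0] (no change) → [4,10,13,9,6,5,14,12,8,11,17,16,7]
j=1: A[1]=10 > 7 → no swap
j=2: A[2]=13 > 7 → no swap
j=3: A[3]=9 > 7 → no swap
j=4: A[4]=6 ≤ 7 → i=1, swap A[1],A[4] → [4,6,13,9,10,5,14,12,8,11,17,16,7]
j=5: A[5]=5 ≤ 7 → i=2, swap A[2],A[5] → [4,6,5,9,10,13,14,12,8,11,17,16,7]
j=6: A[6]=14 > 7 → no swap
j=7: A[7]=12 > 7 → no swap
j=8: A[8]=8 > 7 → no swap
j=9: A[9]=11 > 7 → no swap
j=10: A[10]=17 > 7 → no swap
j=11: A[11]=16 > 7 → no swap
final swap A[3],A[12] → [4,6,5,7,10,13,14,12,8,11,17,16,9]; return 3
p = 3; k-1 = 2 < 3 ⇒ left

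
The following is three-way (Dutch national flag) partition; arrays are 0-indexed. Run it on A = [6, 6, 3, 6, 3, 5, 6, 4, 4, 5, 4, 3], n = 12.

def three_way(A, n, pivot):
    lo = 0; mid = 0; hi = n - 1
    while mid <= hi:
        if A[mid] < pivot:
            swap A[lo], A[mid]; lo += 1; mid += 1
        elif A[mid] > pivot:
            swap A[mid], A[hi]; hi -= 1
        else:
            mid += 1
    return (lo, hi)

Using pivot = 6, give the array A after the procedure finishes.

pivot = 6; lo=0, mid=0, hi=11
A[mid]=6=6: mid=1
A[mid]=6=6: mid=2
A[mid]=3<6: swap A[0],A[2]; lo=1,mid=3 → [3, 6, 6, 6, 3, 5, 6, 4, 4, 5, 4, 3]
A[mid]=6=6: mid=4
A[mid]=3<6: swap A[1],A[4]; lo=2,mid=5 → [3, 3, 6, 6, 6, 5, 6, 4, 4, 5, 4, 3]
A[mid]=5<6: swap A[2],A[5]; lo=3,mid=6 → [3, 3, 5, 6, 6, 6, 6, 4, 4, 5, 4, 3]
A[mid]=6=6: mid=7
A[mid]=4<6: swap A[3],A[7]; lo=4,mid=8 → [3, 3, 5, 4, 6, 6, 6, 6, 4, 5, 4, 3]
A[mid]=4<6: swap A[4],A[8]; lo=5,mid=9 → [3, 3, 5, 4, 4, 6, 6, 6, 6, 5, 4, 3]
A[mid]=5<6: swap A[5],A[9]; lo=6,mid=10 → [3, 3, 5, 4, 4, 5, 6, 6, 6, 6, 4, 3]
A[mid]=4<6: swap A[6],A[10]; lo=7,mid=11 → [3, 3, 5, 4, 4, 5, 4, 6, 6, 6, 6, 3]
A[mid]=3<6: swap A[7],A[11]; lo=8,mid=12 → [3, 3, 5, 4, 4, 5, 4, 3, 6, 6, 6, 6]
end: lo=8, hi=11; A = [3, 3, 5, 4, 4, 5, 4, 3, 6, 6, 6, 6]

[3, 3, 5, 4, 4, 5, 4, 3, 6, 6, 6, 6]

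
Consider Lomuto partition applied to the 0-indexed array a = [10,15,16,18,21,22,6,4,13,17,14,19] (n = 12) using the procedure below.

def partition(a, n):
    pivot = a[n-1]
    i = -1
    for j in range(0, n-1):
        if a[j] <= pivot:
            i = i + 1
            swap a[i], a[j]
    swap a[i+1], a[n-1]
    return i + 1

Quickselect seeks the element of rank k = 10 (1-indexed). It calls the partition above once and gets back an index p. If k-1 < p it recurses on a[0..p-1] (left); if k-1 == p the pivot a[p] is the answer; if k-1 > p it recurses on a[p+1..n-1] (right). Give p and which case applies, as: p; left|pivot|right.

pivot=19, i=-1
j=0: 10≤19, i=0, swap(0,0) ⇒ [10,15,16,18,21,22,6,4,13,17,14,19]
j=1: 15≤19, i=1, swap(1,1) ⇒ [10,15,16,18,21,22,6,4,13,17,14,19]
j=2: 16≤19, i=2, swap(2,2) ⇒ [10,15,16,18,21,22,6,4,13,17,14,19]
j=3: 18≤19, i=3, swap(3,3) ⇒ [10,15,16,18,21,22,6,4,13,17,14,19]
j=4: 21>19, skip
j=5: 22>19, skip
j=6: 6≤19, i=4, swap(4,6) ⇒ [10,15,16,18,6,22,21,4,13,17,14,19]
j=7: 4≤19, i=5, swap(5,7) ⇒ [10,15,16,18,6,4,21,22,13,17,14,19]
j=8: 13≤19, i=6, swap(6,8) ⇒ [10,15,16,18,6,4,13,22,21,17,14,19]
j=9: 17≤19, i=7, swap(7,9) ⇒ [10,15,16,18,6,4,13,17,21,22,14,19]
j=10: 14≤19, i=8, swap(8,10) ⇒ [10,15,16,18,6,4,13,17,14,22,21,19]
swap(9,11) ⇒ [10,15,16,18,6,4,13,17,14,19,21,22]; return 9
p = 9; k-1 = 9 == 9 ⇒ pivot

9; pivot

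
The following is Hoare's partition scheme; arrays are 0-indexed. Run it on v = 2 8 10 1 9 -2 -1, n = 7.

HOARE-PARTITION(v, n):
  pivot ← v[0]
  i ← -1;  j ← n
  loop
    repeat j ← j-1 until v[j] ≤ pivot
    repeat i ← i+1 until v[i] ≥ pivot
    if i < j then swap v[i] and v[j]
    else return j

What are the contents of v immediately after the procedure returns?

-1 -2 1 10 9 8 2

pivot=2
j stops at 6 (-1), i stops at 0 (2); swap ⇒ -1 8 10 1 9 -2 2
j stops at 5 (-2), i stops at 1 (8); swap ⇒ -1 -2 10 1 9 8 2
j stops at 3 (1), i stops at 2 (10); swap ⇒ -1 -2 1 10 9 8 2
j stops at 2, i stops at 3; i≥j ⇒ return 2. v=-1 -2 1 10 9 8 2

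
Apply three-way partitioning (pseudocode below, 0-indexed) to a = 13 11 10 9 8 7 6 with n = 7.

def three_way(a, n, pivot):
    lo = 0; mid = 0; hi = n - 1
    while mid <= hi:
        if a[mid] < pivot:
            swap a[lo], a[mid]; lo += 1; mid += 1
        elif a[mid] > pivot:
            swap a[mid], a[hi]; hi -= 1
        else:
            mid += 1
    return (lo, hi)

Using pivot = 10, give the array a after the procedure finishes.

6 7 9 8 10 11 13

pivot = 10; lo=0, mid=0, hi=6
a[mid]=13>10: swap a[0],a[6]; hi=5 → 6 11 10 9 8 7 13
a[mid]=6<10: swap a[0],a[0]; lo=1,mid=1 → 6 11 10 9 8 7 13
a[mid]=11>10: swap a[1],a[5]; hi=4 → 6 7 10 9 8 11 13
a[mid]=7<10: swap a[1],a[1]; lo=2,mid=2 → 6 7 10 9 8 11 13
a[mid]=10=10: mid=3
a[mid]=9<10: swap a[2],a[3]; lo=3,mid=4 → 6 7 9 10 8 11 13
a[mid]=8<10: swap a[3],a[4]; lo=4,mid=5 → 6 7 9 8 10 11 13
end: lo=4, hi=4; a = 6 7 9 8 10 11 13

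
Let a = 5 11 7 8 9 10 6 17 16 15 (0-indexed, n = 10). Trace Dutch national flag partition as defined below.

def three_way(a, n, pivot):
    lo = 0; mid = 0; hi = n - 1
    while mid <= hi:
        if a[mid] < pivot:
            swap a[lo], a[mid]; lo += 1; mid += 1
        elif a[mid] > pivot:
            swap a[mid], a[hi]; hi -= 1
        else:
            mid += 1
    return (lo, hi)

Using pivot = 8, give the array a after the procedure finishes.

lo=0 mid=0 hi=9
5<8: swap(0,0), lo=1 mid=1 ⇒ 5 11 7 8 9 10 6 17 16 15
11>8: swap(1,9), hi=8 ⇒ 5 15 7 8 9 10 6 17 16 11
15>8: swap(1,8), hi=7 ⇒ 5 16 7 8 9 10 6 17 15 11
16>8: swap(1,7), hi=6 ⇒ 5 17 7 8 9 10 6 16 15 11
17>8: swap(1,6), hi=5 ⇒ 5 6 7 8 9 10 17 16 15 11
6<8: swap(1,1), lo=2 mid=2 ⇒ 5 6 7 8 9 10 17 16 15 11
7<8: swap(2,2), lo=3 mid=3 ⇒ 5 6 7 8 9 10 17 16 15 11
8=8: mid=4
9>8: swap(4,5), hi=4 ⇒ 5 6 7 8 10 9 17 16 15 11
10>8: swap(4,4), hi=3 ⇒ 5 6 7 8 10 9 17 16 15 11
done. lo=3 hi=3; a=5 6 7 8 10 9 17 16 15 11

5 6 7 8 10 9 17 16 15 11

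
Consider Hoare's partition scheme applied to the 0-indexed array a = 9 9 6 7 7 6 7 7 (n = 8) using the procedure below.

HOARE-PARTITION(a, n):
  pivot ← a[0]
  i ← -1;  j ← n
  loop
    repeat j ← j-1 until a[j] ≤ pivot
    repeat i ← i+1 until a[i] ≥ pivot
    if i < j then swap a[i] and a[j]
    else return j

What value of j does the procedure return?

pivot=9
j stops at 7 (7), i stops at 0 (9); swap ⇒ 7 9 6 7 7 6 7 9
j stops at 6 (7), i stops at 1 (9); swap ⇒ 7 7 6 7 7 6 9 9
j stops at 5, i stops at 6; i≥j ⇒ return 5. a=7 7 6 7 7 6 9 9

5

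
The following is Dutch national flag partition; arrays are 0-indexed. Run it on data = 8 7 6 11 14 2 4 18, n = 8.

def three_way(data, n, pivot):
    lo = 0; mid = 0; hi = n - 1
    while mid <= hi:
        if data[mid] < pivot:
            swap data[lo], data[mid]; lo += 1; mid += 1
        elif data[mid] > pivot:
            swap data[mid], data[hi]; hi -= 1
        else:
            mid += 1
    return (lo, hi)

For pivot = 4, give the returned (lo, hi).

(1, 1)

pivot = 4; lo=0, mid=0, hi=7
data[mid]=8>4: swap data[0],data[7]; hi=6 → 18 7 6 11 14 2 4 8
data[mid]=18>4: swap data[0],data[6]; hi=5 → 4 7 6 11 14 2 18 8
data[mid]=4=4: mid=1
data[mid]=7>4: swap data[1],data[5]; hi=4 → 4 2 6 11 14 7 18 8
data[mid]=2<4: swap data[0],data[1]; lo=1,mid=2 → 2 4 6 11 14 7 18 8
data[mid]=6>4: swap data[2],data[4]; hi=3 → 2 4 14 11 6 7 18 8
data[mid]=14>4: swap data[2],data[3]; hi=2 → 2 4 11 14 6 7 18 8
data[mid]=11>4: swap data[2],data[2]; hi=1 → 2 4 11 14 6 7 18 8
end: lo=1, hi=1; data = 2 4 11 14 6 7 18 8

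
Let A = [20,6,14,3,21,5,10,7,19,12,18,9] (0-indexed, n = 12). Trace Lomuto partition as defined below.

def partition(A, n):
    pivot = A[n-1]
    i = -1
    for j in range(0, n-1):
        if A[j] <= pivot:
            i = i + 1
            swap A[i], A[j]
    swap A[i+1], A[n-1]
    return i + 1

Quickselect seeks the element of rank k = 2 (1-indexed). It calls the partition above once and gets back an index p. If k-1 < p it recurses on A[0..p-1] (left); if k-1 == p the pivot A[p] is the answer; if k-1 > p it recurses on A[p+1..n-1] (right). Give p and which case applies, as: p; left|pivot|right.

pivot=9, i=-1
j=0: 20>9, skip
j=1: 6≤9, i=0, swap(0,1) ⇒ [6,20,14,3,21,5,10,7,19,12,18,9]
j=2: 14>9, skip
j=3: 3≤9, i=1, swap(1,3) ⇒ [6,3,14,20,21,5,10,7,19,12,18,9]
j=4: 21>9, skip
j=5: 5≤9, i=2, swap(2,5) ⇒ [6,3,5,20,21,14,10,7,19,12,18,9]
j=6: 10>9, skip
j=7: 7≤9, i=3, swap(3,7) ⇒ [6,3,5,7,21,14,10,20,19,12,18,9]
j=8: 19>9, skip
j=9: 12>9, skip
j=10: 18>9, skip
swap(4,11) ⇒ [6,3,5,7,9,14,10,20,19,12,18,21]; return 4
p = 4; k-1 = 1 < 4 ⇒ left

4; left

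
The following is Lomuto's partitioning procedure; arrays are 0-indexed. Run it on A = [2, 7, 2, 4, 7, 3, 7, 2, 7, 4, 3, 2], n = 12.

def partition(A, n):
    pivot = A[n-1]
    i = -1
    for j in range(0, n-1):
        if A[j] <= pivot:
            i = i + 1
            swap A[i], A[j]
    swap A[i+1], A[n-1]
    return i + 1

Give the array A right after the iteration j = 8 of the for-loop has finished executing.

pivot=2, i=-1
j=0: 2≤2, i=0, swap(0,0) ⇒ [2, 7, 2, 4, 7, 3, 7, 2, 7, 4, 3, 2]
j=1: 7>2, skip
j=2: 2≤2, i=1, swap(1,2) ⇒ [2, 2, 7, 4, 7, 3, 7, 2, 7, 4, 3, 2]
j=3: 4>2, skip
j=4: 7>2, skip
j=5: 3>2, skip
j=6: 7>2, skip
j=7: 2≤2, i=2, swap(2,7) ⇒ [2, 2, 2, 4, 7, 3, 7, 7, 7, 4, 3, 2]
j=8: 7>2, skip
(after j=8) A = [2, 2, 2, 4, 7, 3, 7, 7, 7, 4, 3, 2]

[2, 2, 2, 4, 7, 3, 7, 7, 7, 4, 3, 2]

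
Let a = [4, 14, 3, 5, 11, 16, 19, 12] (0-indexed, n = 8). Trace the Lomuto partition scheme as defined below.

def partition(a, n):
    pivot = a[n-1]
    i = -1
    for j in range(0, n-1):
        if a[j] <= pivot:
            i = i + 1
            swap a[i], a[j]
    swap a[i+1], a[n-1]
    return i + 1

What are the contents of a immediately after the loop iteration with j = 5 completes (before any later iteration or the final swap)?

[4, 3, 5, 11, 14, 16, 19, 12]

pivot = a[7] = 12; i = -1
j=0: a[0]=4 ≤ 12 → i=0, swap a[0],a[0] (no change) → [4, 14, 3, 5, 11, 16, 19, 12]
j=1: a[1]=14 > 12 → no swap
j=2: a[2]=3 ≤ 12 → i=1, swap a[1],a[2] → [4, 3, 14, 5, 11, 16, 19, 12]
j=3: a[3]=5 ≤ 12 → i=2, swap a[2],a[3] → [4, 3, 5, 14, 11, 16, 19, 12]
j=4: a[4]=11 ≤ 12 → i=3, swap a[3],a[4] → [4, 3, 5, 11, 14, 16, 19, 12]
j=5: a[5]=16 > 12 → no swap
(after j=5) a = [4, 3, 5, 11, 14, 16, 19, 12]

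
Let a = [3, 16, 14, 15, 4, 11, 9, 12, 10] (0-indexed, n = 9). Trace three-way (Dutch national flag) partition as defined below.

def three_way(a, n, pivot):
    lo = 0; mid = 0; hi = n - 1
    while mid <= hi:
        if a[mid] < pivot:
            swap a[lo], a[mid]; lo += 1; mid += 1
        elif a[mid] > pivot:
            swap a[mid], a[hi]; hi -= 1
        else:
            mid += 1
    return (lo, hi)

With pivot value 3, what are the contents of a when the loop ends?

lo=0 mid=0 hi=8
3=3: mid=1
16>3: swap(1,8), hi=7 ⇒ [3, 10, 14, 15, 4, 11, 9, 12, 16]
10>3: swap(1,7), hi=6 ⇒ [3, 12, 14, 15, 4, 11, 9, 10, 16]
12>3: swap(1,6), hi=5 ⇒ [3, 9, 14, 15, 4, 11, 12, 10, 16]
9>3: swap(1,5), hi=4 ⇒ [3, 11, 14, 15, 4, 9, 12, 10, 16]
11>3: swap(1,4), hi=3 ⇒ [3, 4, 14, 15, 11, 9, 12, 10, 16]
4>3: swap(1,3), hi=2 ⇒ [3, 15, 14, 4, 11, 9, 12, 10, 16]
15>3: swap(1,2), hi=1 ⇒ [3, 14, 15, 4, 11, 9, 12, 10, 16]
14>3: swap(1,1), hi=0 ⇒ [3, 14, 15, 4, 11, 9, 12, 10, 16]
done. lo=0 hi=0; a=[3, 14, 15, 4, 11, 9, 12, 10, 16]

[3, 14, 15, 4, 11, 9, 12, 10, 16]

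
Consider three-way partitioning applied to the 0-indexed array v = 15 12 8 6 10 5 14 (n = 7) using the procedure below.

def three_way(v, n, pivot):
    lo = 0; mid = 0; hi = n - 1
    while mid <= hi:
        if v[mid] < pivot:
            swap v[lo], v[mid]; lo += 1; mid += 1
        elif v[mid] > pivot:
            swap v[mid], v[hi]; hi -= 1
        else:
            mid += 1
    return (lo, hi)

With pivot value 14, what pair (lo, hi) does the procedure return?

lo=0 mid=0 hi=6
15>14: swap(0,6), hi=5 ⇒ 14 12 8 6 10 5 15
14=14: mid=1
12<14: swap(0,1), lo=1 mid=2 ⇒ 12 14 8 6 10 5 15
8<14: swap(1,2), lo=2 mid=3 ⇒ 12 8 14 6 10 5 15
6<14: swap(2,3), lo=3 mid=4 ⇒ 12 8 6 14 10 5 15
10<14: swap(3,4), lo=4 mid=5 ⇒ 12 8 6 10 14 5 15
5<14: swap(4,5), lo=5 mid=6 ⇒ 12 8 6 10 5 14 15
done. lo=5 hi=5; v=12 8 6 10 5 14 15

(5, 5)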